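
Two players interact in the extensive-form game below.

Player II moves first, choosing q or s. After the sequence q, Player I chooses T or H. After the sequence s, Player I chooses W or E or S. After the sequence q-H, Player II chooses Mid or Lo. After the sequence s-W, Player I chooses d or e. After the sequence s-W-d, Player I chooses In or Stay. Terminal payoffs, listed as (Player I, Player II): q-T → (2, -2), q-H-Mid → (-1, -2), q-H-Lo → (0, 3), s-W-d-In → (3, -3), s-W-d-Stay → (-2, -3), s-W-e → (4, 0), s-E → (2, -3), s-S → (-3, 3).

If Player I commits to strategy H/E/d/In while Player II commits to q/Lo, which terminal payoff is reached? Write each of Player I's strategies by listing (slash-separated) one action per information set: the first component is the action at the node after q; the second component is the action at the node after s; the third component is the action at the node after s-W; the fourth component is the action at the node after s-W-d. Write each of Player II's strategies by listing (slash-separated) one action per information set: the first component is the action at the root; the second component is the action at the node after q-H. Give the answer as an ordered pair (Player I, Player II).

Trace the play path from the root:
  Player II plays q
  Player I plays H at [q]
  Player II plays Lo at [q-H]
→ terminal payoff (0, 3).
(Player I's choice at the node after s is never reached on this path, so it doesn't affect the outcome.)

(0, 3)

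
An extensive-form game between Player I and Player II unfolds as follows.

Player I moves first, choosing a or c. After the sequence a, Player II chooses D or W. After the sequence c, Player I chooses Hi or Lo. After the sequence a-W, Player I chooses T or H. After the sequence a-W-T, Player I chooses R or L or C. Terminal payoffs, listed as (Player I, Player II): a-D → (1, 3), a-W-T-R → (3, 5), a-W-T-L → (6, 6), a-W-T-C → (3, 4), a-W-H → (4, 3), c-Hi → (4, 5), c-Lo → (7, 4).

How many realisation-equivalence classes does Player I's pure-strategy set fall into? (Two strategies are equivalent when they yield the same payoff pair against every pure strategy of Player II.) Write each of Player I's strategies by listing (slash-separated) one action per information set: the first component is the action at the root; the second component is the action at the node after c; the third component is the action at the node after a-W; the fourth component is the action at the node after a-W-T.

6

Player I has 24 pure strategies: a/Hi/T/R, a/Hi/T/L, a/Hi/T/C, a/Hi/H/R, a/Hi/H/L, a/Hi/H/C, a/Lo/T/R, a/Lo/T/L, a/Lo/T/C, a/Lo/H/R, a/Lo/H/L, a/Lo/H/C, c/Hi/T/R, c/Hi/T/L, c/Hi/T/C, c/Hi/H/R, c/Hi/H/L, c/Hi/H/C, c/Lo/T/R, c/Lo/T/L, c/Lo/T/C, c/Lo/H/R, c/Lo/H/L, c/Lo/H/C. Columns: D, W.
{a/Hi/T/R, a/Lo/T/R} → row (1,3) (3,5)
{a/Hi/T/L, a/Lo/T/L} → row (1,3) (6,6)
{a/Hi/T/C, a/Lo/T/C} → row (1,3) (3,4)
{a/Hi/H/R, a/Hi/H/L, a/Hi/H/C, a/Lo/H/R, a/Lo/H/L, a/Lo/H/C} → row (1,3) (4,3)
{c/Hi/T/R, c/Hi/T/L, c/Hi/T/C, c/Hi/H/R, c/Hi/H/L, c/Hi/H/C} → row (4,5) (4,5)
{c/Lo/T/R, c/Lo/T/L, c/Lo/T/C, c/Lo/H/R, c/Lo/H/L, c/Lo/H/C} → row (7,4) (7,4)
That's 6 distinct rows out of 24 strategies.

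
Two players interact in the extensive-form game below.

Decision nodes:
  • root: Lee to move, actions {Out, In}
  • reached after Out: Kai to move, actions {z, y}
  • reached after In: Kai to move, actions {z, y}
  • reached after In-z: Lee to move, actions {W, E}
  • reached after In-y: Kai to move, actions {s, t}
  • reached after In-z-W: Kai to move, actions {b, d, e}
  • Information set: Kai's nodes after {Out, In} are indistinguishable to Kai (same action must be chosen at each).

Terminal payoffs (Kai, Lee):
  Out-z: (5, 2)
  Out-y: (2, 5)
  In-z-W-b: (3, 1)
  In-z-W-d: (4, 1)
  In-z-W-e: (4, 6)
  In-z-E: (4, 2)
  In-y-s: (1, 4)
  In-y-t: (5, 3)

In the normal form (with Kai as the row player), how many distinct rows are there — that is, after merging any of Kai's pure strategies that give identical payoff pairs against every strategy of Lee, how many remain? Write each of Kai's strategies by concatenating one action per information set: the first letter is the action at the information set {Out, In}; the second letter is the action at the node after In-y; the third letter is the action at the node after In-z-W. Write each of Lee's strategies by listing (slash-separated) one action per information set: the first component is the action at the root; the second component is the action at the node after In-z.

Kai has 12 pure strategies: zsb, zsd, zse, ztb, ztd, zte, ysb, ysd, yse, ytb, ytd, yte. Columns: Out/W, Out/E, In/W, In/E.
{zsb, ztb} → row (5,2) (5,2) (3,1) (4,2)
{zsd, ztd} → row (5,2) (5,2) (4,1) (4,2)
{zse, zte} → row (5,2) (5,2) (4,6) (4,2)
{ysb, ysd, yse} → row (2,5) (2,5) (1,4) (1,4)
{ytb, ytd, yte} → row (2,5) (2,5) (5,3) (5,3)
That's 5 distinct rows out of 12 strategies.

5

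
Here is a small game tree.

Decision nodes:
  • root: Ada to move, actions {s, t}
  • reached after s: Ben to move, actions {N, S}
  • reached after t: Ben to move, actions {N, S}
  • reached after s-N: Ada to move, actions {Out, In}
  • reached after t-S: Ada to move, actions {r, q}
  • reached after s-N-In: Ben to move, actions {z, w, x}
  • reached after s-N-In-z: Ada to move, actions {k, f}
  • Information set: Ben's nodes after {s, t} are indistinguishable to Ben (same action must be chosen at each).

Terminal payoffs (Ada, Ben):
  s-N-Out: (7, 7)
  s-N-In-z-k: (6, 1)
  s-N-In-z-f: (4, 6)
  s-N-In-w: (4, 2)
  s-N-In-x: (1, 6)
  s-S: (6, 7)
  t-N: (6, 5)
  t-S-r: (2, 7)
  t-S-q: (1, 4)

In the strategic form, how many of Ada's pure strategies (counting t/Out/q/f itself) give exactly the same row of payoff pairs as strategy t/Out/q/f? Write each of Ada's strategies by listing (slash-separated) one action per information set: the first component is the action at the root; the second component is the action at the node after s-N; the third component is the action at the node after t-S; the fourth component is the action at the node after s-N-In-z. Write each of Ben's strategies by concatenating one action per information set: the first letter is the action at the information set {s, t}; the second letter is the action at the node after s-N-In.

4

Row for t/Out/q/f (columns Nz, Nw, Nx, Sz, Sw, Sx): (6,5) (6,5) (6,5) (1,4) (1,4) (1,4).
Under t/Out/q/f, Ada's choice at the node after s-N and at the node after s-N-In-z can never be reached regardless of what Ben does, so varying those choices leaves every outcome unchanged.
Holding the reachable choices fixed and varying the unreachable ones freely already gives 2 × 2 = 4 equivalent strategies.
No other strategy reproduces this row, so those 4 are the full class: t/Out/q/k, t/Out/q/f, t/In/q/k, t/In/q/f.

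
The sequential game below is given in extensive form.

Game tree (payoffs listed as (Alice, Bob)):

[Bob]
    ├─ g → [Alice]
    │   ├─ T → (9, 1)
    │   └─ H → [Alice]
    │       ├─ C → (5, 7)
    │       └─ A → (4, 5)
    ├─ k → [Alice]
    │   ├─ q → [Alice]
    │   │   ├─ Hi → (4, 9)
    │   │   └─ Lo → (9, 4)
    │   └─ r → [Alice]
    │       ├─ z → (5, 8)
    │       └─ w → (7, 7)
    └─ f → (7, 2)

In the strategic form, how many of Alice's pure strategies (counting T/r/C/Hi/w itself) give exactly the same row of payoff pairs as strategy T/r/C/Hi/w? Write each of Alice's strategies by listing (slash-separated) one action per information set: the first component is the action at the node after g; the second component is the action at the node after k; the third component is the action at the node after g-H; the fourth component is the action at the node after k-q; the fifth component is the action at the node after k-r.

4

Row for T/r/C/Hi/w (columns g, k, f): (9,1) (7,7) (7,2).
Under T/r/C/Hi/w, Alice's choice at the node after g-H and at the node after k-q can never be reached regardless of what Bob does, so varying those choices leaves every outcome unchanged.
Holding the reachable choices fixed and varying the unreachable ones freely already gives 2 × 2 = 4 equivalent strategies.
No other strategy reproduces this row, so those 4 are the full class: T/r/C/Hi/w, T/r/C/Lo/w, T/r/A/Hi/w, T/r/A/Lo/w.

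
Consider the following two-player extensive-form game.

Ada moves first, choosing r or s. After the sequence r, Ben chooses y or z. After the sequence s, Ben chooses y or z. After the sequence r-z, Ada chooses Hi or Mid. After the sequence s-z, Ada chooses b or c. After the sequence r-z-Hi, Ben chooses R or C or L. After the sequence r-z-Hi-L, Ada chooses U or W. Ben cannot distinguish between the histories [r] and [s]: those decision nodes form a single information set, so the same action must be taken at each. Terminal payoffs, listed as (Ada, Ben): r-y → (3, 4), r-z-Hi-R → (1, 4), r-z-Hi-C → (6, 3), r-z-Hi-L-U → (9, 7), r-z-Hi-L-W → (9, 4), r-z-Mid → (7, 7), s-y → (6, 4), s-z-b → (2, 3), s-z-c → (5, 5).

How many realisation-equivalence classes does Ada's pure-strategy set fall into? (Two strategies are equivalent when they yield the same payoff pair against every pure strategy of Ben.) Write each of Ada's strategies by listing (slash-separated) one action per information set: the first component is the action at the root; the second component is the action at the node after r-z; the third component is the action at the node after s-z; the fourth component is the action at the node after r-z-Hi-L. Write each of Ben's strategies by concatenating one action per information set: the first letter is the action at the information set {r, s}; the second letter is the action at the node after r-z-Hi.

Ada has 16 pure strategies: r/Hi/b/U, r/Hi/b/W, r/Hi/c/U, r/Hi/c/W, r/Mid/b/U, r/Mid/b/W, r/Mid/c/U, r/Mid/c/W, s/Hi/b/U, s/Hi/b/W, s/Hi/c/U, s/Hi/c/W, s/Mid/b/U, s/Mid/b/W, s/Mid/c/U, s/Mid/c/W. Columns: yR, yC, yL, zR, zC, zL.
{r/Hi/b/U, r/Hi/c/U} → row (3,4) (3,4) (3,4) (1,4) (6,3) (9,7)
{r/Hi/b/W, r/Hi/c/W} → row (3,4) (3,4) (3,4) (1,4) (6,3) (9,4)
{r/Mid/b/U, r/Mid/b/W, r/Mid/c/U, r/Mid/c/W} → row (3,4) (3,4) (3,4) (7,7) (7,7) (7,7)
{s/Hi/b/U, s/Hi/b/W, s/Mid/b/U, s/Mid/b/W} → row (6,4) (6,4) (6,4) (2,3) (2,3) (2,3)
{s/Hi/c/U, s/Hi/c/W, s/Mid/c/U, s/Mid/c/W} → row (6,4) (6,4) (6,4) (5,5) (5,5) (5,5)
That's 5 distinct rows out of 16 strategies.

5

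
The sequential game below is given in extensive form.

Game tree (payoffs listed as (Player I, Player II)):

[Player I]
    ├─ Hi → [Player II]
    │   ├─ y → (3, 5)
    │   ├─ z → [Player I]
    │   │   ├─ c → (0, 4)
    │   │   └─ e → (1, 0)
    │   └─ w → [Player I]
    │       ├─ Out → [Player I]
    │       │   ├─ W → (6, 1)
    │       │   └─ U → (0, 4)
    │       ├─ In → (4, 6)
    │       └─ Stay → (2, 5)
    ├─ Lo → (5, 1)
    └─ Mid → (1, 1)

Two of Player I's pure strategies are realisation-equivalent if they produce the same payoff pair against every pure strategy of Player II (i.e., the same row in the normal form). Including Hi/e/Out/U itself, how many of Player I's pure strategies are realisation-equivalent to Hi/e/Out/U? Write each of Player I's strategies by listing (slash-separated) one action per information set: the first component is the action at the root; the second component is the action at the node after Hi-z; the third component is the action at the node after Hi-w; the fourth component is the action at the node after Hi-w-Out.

Row for Hi/e/Out/U (columns y, z, w): (3,5) (1,0) (0,4).
Every one of Player I's information sets is on the play path for some reply by Player II when Player I follows Hi/e/Out/U.
Changing the action at any of them therefore changes at least one column, so only Hi/e/Out/U itself gives this row.

1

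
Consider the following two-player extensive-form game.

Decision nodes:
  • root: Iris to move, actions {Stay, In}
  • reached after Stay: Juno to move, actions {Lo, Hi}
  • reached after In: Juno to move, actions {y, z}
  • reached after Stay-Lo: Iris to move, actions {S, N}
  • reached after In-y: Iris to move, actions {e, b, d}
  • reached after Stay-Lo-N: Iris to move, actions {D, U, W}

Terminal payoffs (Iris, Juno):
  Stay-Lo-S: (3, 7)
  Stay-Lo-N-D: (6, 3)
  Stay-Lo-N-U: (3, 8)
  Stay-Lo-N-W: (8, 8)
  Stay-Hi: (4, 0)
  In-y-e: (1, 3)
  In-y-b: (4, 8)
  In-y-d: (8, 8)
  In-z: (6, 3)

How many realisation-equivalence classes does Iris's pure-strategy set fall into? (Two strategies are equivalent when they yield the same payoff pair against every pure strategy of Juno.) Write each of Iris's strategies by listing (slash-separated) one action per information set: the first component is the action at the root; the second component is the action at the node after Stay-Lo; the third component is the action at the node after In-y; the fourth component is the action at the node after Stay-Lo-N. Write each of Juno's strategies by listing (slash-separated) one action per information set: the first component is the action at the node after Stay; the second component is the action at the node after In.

7

Iris has 36 pure strategies: Stay/S/e/D, Stay/S/e/U, Stay/S/e/W, Stay/S/b/D, Stay/S/b/U, Stay/S/b/W, Stay/S/d/D, Stay/S/d/U, Stay/S/d/W, Stay/N/e/D, Stay/N/e/U, Stay/N/e/W, Stay/N/b/D, Stay/N/b/U, Stay/N/b/W, Stay/N/d/D, Stay/N/d/U, Stay/N/d/W, In/S/e/D, In/S/e/U, In/S/e/W, In/S/b/D, In/S/b/U, In/S/b/W, In/S/d/D, In/S/d/U, In/S/d/W, In/N/e/D, In/N/e/U, In/N/e/W, In/N/b/D, In/N/b/U, In/N/b/W, In/N/d/D, In/N/d/U, In/N/d/W. Columns: Lo/y, Lo/z, Hi/y, Hi/z.
{Stay/S/e/D, Stay/S/e/U, Stay/S/e/W, Stay/S/b/D, Stay/S/b/U, Stay/S/b/W, Stay/S/d/D, Stay/S/d/U, Stay/S/d/W} → row (3,7) (3,7) (4,0) (4,0)
{Stay/N/e/D, Stay/N/b/D, Stay/N/d/D} → row (6,3) (6,3) (4,0) (4,0)
{Stay/N/e/U, Stay/N/b/U, Stay/N/d/U} → row (3,8) (3,8) (4,0) (4,0)
{Stay/N/e/W, Stay/N/b/W, Stay/N/d/W} → row (8,8) (8,8) (4,0) (4,0)
{In/S/e/D, In/S/e/U, In/S/e/W, In/N/e/D, In/N/e/U, In/N/e/W} → row (1,3) (6,3) (1,3) (6,3)
{In/S/b/D, In/S/b/U, In/S/b/W, In/N/b/D, In/N/b/U, In/N/b/W} → row (4,8) (6,3) (4,8) (6,3)
{In/S/d/D, In/S/d/U, In/S/d/W, In/N/d/D, In/N/d/U, In/N/d/W} → row (8,8) (6,3) (8,8) (6,3)
That's 7 distinct rows out of 36 strategies.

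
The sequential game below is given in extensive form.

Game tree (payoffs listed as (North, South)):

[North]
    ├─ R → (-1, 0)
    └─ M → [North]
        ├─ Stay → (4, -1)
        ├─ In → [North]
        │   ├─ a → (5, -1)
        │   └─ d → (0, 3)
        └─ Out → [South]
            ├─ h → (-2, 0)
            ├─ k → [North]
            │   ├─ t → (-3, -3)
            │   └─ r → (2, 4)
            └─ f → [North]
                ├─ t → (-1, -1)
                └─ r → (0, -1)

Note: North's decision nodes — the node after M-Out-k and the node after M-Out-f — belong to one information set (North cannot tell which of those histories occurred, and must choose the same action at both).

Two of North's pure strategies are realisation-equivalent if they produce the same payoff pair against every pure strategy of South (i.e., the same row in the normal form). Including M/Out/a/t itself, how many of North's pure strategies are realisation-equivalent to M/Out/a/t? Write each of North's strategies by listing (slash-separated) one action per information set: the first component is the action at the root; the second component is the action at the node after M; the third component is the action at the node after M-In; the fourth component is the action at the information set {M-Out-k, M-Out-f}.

Row for M/Out/a/t (columns h, k, f): (-2,0) (-3,-3) (-1,-1).
Under M/Out/a/t, North's choice at the node after M-In can never be reached regardless of what South does, so varying those choices leaves every outcome unchanged.
Holding the reachable choices fixed and varying the unreachable one freely already gives 2 equivalent strategies.
No other strategy reproduces this row, so those 2 are the full class: M/Out/a/t, M/Out/d/t.

2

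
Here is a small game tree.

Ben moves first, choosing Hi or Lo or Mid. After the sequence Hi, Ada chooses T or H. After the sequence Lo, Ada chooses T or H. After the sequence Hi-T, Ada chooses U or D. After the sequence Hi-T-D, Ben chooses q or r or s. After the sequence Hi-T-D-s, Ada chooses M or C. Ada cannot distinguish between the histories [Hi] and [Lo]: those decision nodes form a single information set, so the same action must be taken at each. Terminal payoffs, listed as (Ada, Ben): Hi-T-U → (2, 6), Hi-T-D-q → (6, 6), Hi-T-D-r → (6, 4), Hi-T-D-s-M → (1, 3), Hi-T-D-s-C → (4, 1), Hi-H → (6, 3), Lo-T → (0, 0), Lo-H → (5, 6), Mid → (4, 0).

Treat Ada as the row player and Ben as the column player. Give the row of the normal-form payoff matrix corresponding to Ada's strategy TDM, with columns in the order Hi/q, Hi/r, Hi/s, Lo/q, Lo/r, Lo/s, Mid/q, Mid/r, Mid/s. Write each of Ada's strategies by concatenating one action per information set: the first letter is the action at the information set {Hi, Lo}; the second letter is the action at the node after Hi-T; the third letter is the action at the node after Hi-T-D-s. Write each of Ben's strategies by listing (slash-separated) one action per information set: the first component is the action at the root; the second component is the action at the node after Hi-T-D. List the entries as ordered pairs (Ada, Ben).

(6,6) (6,4) (1,3) (0,0) (0,0) (0,0) (4,0) (4,0) (4,0)

vs Hi/q: Ben plays Hi → Ada plays T at [Hi] → Ada plays D at [Hi-T] → Ben plays q at [Hi-T-D] → (6, 6)
vs Hi/r: Ben plays Hi → Ada plays T at [Hi] → Ada plays D at [Hi-T] → Ben plays r at [Hi-T-D] → (6, 4)
vs Hi/s: Ben plays Hi → Ada plays T at [Hi] → Ada plays D at [Hi-T] → Ben plays s at [Hi-T-D] → Ada plays M at [Hi-T-D-s] → (1, 3)
vs Lo/q: Ben plays Lo → Ada plays T at [Lo] → (0, 0)
vs Lo/r: Ben plays Lo → Ada plays T at [Lo] → (0, 0)
vs Lo/s: Ben plays Lo → Ada plays T at [Lo] → (0, 0)
vs Mid/q: Ben plays Mid → (4, 0)
vs Mid/r: Ben plays Mid → (4, 0)
vs Mid/s: Ben plays Mid → (4, 0)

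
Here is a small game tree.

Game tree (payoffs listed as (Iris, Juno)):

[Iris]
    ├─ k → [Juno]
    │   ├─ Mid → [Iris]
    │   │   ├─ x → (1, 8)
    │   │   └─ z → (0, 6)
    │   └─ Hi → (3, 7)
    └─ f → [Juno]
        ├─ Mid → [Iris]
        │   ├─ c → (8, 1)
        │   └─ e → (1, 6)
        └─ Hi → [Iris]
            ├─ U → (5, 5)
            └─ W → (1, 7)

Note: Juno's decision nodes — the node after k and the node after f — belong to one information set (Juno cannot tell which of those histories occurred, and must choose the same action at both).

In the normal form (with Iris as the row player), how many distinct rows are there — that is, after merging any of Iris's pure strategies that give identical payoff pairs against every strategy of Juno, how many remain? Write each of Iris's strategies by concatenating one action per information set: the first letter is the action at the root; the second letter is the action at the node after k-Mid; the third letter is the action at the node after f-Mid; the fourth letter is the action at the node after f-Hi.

6

Iris has 16 pure strategies: kxcU, kxcW, kxeU, kxeW, kzcU, kzcW, kzeU, kzeW, fxcU, fxcW, fxeU, fxeW, fzcU, fzcW, fzeU, fzeW. Columns: Mid, Hi.
{kxcU, kxcW, kxeU, kxeW} → row (1,8) (3,7)
{kzcU, kzcW, kzeU, kzeW} → row (0,6) (3,7)
{fxcU, fzcU} → row (8,1) (5,5)
{fxcW, fzcW} → row (8,1) (1,7)
{fxeU, fzeU} → row (1,6) (5,5)
{fxeW, fzeW} → row (1,6) (1,7)
That's 6 distinct rows out of 16 strategies.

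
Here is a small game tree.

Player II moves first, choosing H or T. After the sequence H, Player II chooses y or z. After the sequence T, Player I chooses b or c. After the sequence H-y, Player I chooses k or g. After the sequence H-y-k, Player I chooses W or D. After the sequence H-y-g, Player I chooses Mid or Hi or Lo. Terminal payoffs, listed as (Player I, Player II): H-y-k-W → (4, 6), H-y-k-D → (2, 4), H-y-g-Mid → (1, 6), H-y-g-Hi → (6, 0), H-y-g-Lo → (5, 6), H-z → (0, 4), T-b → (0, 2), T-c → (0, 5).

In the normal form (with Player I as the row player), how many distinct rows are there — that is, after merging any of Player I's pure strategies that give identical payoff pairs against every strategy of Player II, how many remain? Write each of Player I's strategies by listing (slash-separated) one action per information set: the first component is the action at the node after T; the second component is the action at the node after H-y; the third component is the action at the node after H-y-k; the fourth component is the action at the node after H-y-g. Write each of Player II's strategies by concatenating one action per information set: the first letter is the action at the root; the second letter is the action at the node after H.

Player I has 24 pure strategies: b/k/W/Mid, b/k/W/Hi, b/k/W/Lo, b/k/D/Mid, b/k/D/Hi, b/k/D/Lo, b/g/W/Mid, b/g/W/Hi, b/g/W/Lo, b/g/D/Mid, b/g/D/Hi, b/g/D/Lo, c/k/W/Mid, c/k/W/Hi, c/k/W/Lo, c/k/D/Mid, c/k/D/Hi, c/k/D/Lo, c/g/W/Mid, c/g/W/Hi, c/g/W/Lo, c/g/D/Mid, c/g/D/Hi, c/g/D/Lo. Columns: Hy, Hz, Ty, Tz.
{b/k/W/Mid, b/k/W/Hi, b/k/W/Lo} → row (4,6) (0,4) (0,2) (0,2)
{b/k/D/Mid, b/k/D/Hi, b/k/D/Lo} → row (2,4) (0,4) (0,2) (0,2)
{b/g/W/Mid, b/g/D/Mid} → row (1,6) (0,4) (0,2) (0,2)
{b/g/W/Hi, b/g/D/Hi} → row (6,0) (0,4) (0,2) (0,2)
{b/g/W/Lo, b/g/D/Lo} → row (5,6) (0,4) (0,2) (0,2)
{c/k/W/Mid, c/k/W/Hi, c/k/W/Lo} → row (4,6) (0,4) (0,5) (0,5)
{c/k/D/Mid, c/k/D/Hi, c/k/D/Lo} → row (2,4) (0,4) (0,5) (0,5)
{c/g/W/Mid, c/g/D/Mid} → row (1,6) (0,4) (0,5) (0,5)
{c/g/W/Hi, c/g/D/Hi} → row (6,0) (0,4) (0,5) (0,5)
{c/g/W/Lo, c/g/D/Lo} → row (5,6) (0,4) (0,5) (0,5)
That's 10 distinct rows out of 24 strategies.

10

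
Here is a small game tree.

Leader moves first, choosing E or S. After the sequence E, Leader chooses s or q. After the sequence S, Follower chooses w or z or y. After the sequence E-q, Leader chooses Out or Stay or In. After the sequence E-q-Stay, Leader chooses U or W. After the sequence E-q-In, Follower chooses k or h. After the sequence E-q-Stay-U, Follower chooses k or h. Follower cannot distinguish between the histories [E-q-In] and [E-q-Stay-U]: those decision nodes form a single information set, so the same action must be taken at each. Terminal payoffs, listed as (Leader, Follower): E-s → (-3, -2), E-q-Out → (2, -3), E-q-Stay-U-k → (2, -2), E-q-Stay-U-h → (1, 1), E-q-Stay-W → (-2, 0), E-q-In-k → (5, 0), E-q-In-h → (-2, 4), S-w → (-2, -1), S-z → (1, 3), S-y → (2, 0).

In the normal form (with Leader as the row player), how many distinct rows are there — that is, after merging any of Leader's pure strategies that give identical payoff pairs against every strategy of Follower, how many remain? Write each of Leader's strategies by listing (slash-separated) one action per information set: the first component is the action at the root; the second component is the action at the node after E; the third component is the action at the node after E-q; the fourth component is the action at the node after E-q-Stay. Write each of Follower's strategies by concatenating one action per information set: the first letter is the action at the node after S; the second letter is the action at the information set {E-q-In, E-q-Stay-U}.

Leader has 24 pure strategies: E/s/Out/U, E/s/Out/W, E/s/Stay/U, E/s/Stay/W, E/s/In/U, E/s/In/W, E/q/Out/U, E/q/Out/W, E/q/Stay/U, E/q/Stay/W, E/q/In/U, E/q/In/W, S/s/Out/U, S/s/Out/W, S/s/Stay/U, S/s/Stay/W, S/s/In/U, S/s/In/W, S/q/Out/U, S/q/Out/W, S/q/Stay/U, S/q/Stay/W, S/q/In/U, S/q/In/W. Columns: wk, wh, zk, zh, yk, yh.
{E/s/Out/U, E/s/Out/W, E/s/Stay/U, E/s/Stay/W, E/s/In/U, E/s/In/W} → row (-3,-2) (-3,-2) (-3,-2) (-3,-2) (-3,-2) (-3,-2)
{E/q/Out/U, E/q/Out/W} → row (2,-3) (2,-3) (2,-3) (2,-3) (2,-3) (2,-3)
{E/q/Stay/U} → row (2,-2) (1,1) (2,-2) (1,1) (2,-2) (1,1)
{E/q/Stay/W} → row (-2,0) (-2,0) (-2,0) (-2,0) (-2,0) (-2,0)
{E/q/In/U, E/q/In/W} → row (5,0) (-2,4) (5,0) (-2,4) (5,0) (-2,4)
{S/s/Out/U, S/s/Out/W, S/s/Stay/U, S/s/Stay/W, S/s/In/U, S/s/In/W, S/q/Out/U, S/q/Out/W, S/q/Stay/U, S/q/Stay/W, S/q/In/U, S/q/In/W} → row (-2,-1) (-2,-1) (1,3) (1,3) (2,0) (2,0)
That's 6 distinct rows out of 24 strategies.

6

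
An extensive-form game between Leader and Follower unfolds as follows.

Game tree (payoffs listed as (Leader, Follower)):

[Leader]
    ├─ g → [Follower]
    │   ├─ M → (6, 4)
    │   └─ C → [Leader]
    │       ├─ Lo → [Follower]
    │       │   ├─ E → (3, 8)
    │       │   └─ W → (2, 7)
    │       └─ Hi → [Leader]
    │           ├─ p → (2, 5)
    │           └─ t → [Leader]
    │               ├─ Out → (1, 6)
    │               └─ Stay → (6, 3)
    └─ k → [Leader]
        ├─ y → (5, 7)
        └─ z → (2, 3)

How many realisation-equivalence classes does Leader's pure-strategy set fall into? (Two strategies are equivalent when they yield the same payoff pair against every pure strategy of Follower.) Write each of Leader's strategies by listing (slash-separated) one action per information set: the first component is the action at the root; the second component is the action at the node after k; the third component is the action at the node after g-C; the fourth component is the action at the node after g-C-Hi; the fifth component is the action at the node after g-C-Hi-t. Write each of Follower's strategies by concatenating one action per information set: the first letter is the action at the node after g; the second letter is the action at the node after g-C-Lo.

Leader has 32 pure strategies: g/y/Lo/p/Out, g/y/Lo/p/Stay, g/y/Lo/t/Out, g/y/Lo/t/Stay, g/y/Hi/p/Out, g/y/Hi/p/Stay, g/y/Hi/t/Out, g/y/Hi/t/Stay, g/z/Lo/p/Out, g/z/Lo/p/Stay, g/z/Lo/t/Out, g/z/Lo/t/Stay, g/z/Hi/p/Out, g/z/Hi/p/Stay, g/z/Hi/t/Out, g/z/Hi/t/Stay, k/y/Lo/p/Out, k/y/Lo/p/Stay, k/y/Lo/t/Out, k/y/Lo/t/Stay, k/y/Hi/p/Out, k/y/Hi/p/Stay, k/y/Hi/t/Out, k/y/Hi/t/Stay, k/z/Lo/p/Out, k/z/Lo/p/Stay, k/z/Lo/t/Out, k/z/Lo/t/Stay, k/z/Hi/p/Out, k/z/Hi/p/Stay, k/z/Hi/t/Out, k/z/Hi/t/Stay. Columns: ME, MW, CE, CW.
{g/y/Lo/p/Out, g/y/Lo/p/Stay, g/y/Lo/t/Out, g/y/Lo/t/Stay, g/z/Lo/p/Out, g/z/Lo/p/Stay, g/z/Lo/t/Out, g/z/Lo/t/Stay} → row (6,4) (6,4) (3,8) (2,7)
{g/y/Hi/p/Out, g/y/Hi/p/Stay, g/z/Hi/p/Out, g/z/Hi/p/Stay} → row (6,4) (6,4) (2,5) (2,5)
{g/y/Hi/t/Out, g/z/Hi/t/Out} → row (6,4) (6,4) (1,6) (1,6)
{g/y/Hi/t/Stay, g/z/Hi/t/Stay} → row (6,4) (6,4) (6,3) (6,3)
{k/y/Lo/p/Out, k/y/Lo/p/Stay, k/y/Lo/t/Out, k/y/Lo/t/Stay, k/y/Hi/p/Out, k/y/Hi/p/Stay, k/y/Hi/t/Out, k/y/Hi/t/Stay} → row (5,7) (5,7) (5,7) (5,7)
{k/z/Lo/p/Out, k/z/Lo/p/Stay, k/z/Lo/t/Out, k/z/Lo/t/Stay, k/z/Hi/p/Out, k/z/Hi/p/Stay, k/z/Hi/t/Out, k/z/Hi/t/Stay} → row (2,3) (2,3) (2,3) (2,3)
That's 6 distinct rows out of 32 strategies.

6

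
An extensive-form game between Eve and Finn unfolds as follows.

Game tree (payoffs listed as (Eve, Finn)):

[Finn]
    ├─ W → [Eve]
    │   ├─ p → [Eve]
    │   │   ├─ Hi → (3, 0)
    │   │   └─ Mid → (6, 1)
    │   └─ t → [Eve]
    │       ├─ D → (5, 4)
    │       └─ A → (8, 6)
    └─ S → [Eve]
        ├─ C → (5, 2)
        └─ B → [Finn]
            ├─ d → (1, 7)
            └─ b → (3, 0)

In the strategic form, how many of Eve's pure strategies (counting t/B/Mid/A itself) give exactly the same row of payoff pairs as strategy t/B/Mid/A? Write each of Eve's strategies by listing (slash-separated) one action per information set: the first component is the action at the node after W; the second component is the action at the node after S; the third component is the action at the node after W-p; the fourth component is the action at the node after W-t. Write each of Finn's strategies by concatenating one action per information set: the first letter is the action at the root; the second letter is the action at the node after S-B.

Row for t/B/Mid/A (columns Wd, Wb, Sd, Sb): (8,6) (8,6) (1,7) (3,0).
Under t/B/Mid/A, Eve's choice at the node after W-p can never be reached regardless of what Finn does, so varying those choices leaves every outcome unchanged.
Holding the reachable choices fixed and varying the unreachable one freely already gives 2 equivalent strategies.
No other strategy reproduces this row, so those 2 are the full class: t/B/Hi/A, t/B/Mid/A.

2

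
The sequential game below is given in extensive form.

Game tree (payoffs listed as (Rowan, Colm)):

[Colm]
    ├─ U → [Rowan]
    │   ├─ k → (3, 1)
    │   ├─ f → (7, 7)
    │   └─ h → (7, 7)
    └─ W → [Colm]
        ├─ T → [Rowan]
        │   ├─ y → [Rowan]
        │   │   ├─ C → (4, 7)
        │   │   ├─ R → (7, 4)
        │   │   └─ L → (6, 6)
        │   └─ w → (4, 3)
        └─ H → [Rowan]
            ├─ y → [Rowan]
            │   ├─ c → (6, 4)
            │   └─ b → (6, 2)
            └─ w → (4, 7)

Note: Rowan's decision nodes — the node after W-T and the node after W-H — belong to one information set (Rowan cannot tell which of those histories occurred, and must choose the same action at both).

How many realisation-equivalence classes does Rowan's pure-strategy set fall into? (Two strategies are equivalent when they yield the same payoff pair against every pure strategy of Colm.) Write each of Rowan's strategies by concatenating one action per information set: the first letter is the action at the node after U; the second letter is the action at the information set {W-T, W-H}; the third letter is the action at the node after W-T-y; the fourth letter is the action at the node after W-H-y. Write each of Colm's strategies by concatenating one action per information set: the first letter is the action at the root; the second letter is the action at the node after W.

Rowan has 36 pure strategies: kyCc, kyCb, kyRc, kyRb, kyLc, kyLb, kwCc, kwCb, kwRc, kwRb, kwLc, kwLb, fyCc, fyCb, fyRc, fyRb, fyLc, fyLb, fwCc, fwCb, fwRc, fwRb, fwLc, fwLb, hyCc, hyCb, hyRc, hyRb, hyLc, hyLb, hwCc, hwCb, hwRc, hwRb, hwLc, hwLb. Columns: UT, UH, WT, WH.
{kyCc} → row (3,1) (3,1) (4,7) (6,4)
{kyCb} → row (3,1) (3,1) (4,7) (6,2)
{kyRc} → row (3,1) (3,1) (7,4) (6,4)
{kyRb} → row (3,1) (3,1) (7,4) (6,2)
{kyLc} → row (3,1) (3,1) (6,6) (6,4)
{kyLb} → row (3,1) (3,1) (6,6) (6,2)
{kwCc, kwCb, kwRc, kwRb, kwLc, kwLb} → row (3,1) (3,1) (4,3) (4,7)
{fyCc, hyCc} → row (7,7) (7,7) (4,7) (6,4)
{fyCb, hyCb} → row (7,7) (7,7) (4,7) (6,2)
{fyRc, hyRc} → row (7,7) (7,7) (7,4) (6,4)
{fyRb, hyRb} → row (7,7) (7,7) (7,4) (6,2)
{fyLc, hyLc} → row (7,7) (7,7) (6,6) (6,4)
{fyLb, hyLb} → row (7,7) (7,7) (6,6) (6,2)
{fwCc, fwCb, fwRc, fwRb, fwLc, fwLb, hwCc, hwCb, hwRc, hwRb, hwLc, hwLb} → row (7,7) (7,7) (4,3) (4,7)
That's 14 distinct rows out of 36 strategies.

14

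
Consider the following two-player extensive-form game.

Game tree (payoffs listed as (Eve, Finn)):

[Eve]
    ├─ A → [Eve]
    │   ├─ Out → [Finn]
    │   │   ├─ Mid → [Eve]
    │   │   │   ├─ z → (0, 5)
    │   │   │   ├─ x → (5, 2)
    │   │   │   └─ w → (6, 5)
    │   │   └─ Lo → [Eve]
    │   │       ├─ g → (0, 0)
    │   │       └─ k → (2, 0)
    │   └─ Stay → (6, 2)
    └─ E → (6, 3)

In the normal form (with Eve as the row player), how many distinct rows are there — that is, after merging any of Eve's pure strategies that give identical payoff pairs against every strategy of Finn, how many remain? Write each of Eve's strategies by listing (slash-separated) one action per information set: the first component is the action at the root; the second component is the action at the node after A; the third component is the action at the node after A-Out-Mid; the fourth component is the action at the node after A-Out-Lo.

Eve has 24 pure strategies: A/Out/z/g, A/Out/z/k, A/Out/x/g, A/Out/x/k, A/Out/w/g, A/Out/w/k, A/Stay/z/g, A/Stay/z/k, A/Stay/x/g, A/Stay/x/k, A/Stay/w/g, A/Stay/w/k, E/Out/z/g, E/Out/z/k, E/Out/x/g, E/Out/x/k, E/Out/w/g, E/Out/w/k, E/Stay/z/g, E/Stay/z/k, E/Stay/x/g, E/Stay/x/k, E/Stay/w/g, E/Stay/w/k. Columns: Mid, Lo.
{A/Out/z/g} → row (0,5) (0,0)
{A/Out/z/k} → row (0,5) (2,0)
{A/Out/x/g} → row (5,2) (0,0)
{A/Out/x/k} → row (5,2) (2,0)
{A/Out/w/g} → row (6,5) (0,0)
{A/Out/w/k} → row (6,5) (2,0)
{A/Stay/z/g, A/Stay/z/k, A/Stay/x/g, A/Stay/x/k, A/Stay/w/g, A/Stay/w/k} → row (6,2) (6,2)
{E/Out/z/g, E/Out/z/k, E/Out/x/g, E/Out/x/k, E/Out/w/g, E/Out/w/k, E/Stay/z/g, E/Stay/z/k, E/Stay/x/g, E/Stay/x/k, E/Stay/w/g, E/Stay/w/k} → row (6,3) (6,3)
That's 8 distinct rows out of 24 strategies.

8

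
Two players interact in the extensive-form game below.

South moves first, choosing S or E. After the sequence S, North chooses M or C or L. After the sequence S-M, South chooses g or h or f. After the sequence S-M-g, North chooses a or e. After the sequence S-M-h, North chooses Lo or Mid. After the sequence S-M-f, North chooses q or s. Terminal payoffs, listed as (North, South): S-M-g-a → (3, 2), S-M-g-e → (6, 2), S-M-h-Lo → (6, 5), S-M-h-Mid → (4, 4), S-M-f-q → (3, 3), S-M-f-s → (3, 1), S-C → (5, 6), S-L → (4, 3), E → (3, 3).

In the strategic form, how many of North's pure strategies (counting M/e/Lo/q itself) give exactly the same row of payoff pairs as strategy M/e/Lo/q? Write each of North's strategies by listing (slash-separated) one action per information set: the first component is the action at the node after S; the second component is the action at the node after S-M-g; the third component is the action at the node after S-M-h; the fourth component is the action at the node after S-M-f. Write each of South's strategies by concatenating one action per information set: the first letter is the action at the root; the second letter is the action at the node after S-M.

1

Row for M/e/Lo/q (columns Sg, Sh, Sf, Eg, Eh, Ef): (6,2) (6,5) (3,3) (3,3) (3,3) (3,3).
Every one of North's information sets is on the play path for some reply by South when North follows M/e/Lo/q.
Changing the action at any of them therefore changes at least one column, so only M/e/Lo/q itself gives this row.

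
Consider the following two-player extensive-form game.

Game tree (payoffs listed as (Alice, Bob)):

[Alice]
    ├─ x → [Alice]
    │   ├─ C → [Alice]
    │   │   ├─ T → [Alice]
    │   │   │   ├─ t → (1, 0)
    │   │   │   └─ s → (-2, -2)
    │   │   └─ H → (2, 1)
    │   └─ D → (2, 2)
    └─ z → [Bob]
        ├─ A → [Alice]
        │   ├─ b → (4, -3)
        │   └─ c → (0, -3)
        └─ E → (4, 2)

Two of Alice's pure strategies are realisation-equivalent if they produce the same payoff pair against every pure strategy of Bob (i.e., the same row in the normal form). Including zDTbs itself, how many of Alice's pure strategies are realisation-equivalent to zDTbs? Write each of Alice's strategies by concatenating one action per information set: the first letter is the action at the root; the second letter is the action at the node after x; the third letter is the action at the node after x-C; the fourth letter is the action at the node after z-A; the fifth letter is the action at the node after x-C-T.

Row for zDTbs (columns A, E): (4,-3) (4,2).
Under zDTbs, Alice's choice at the node after x and at the node after x-C and at the node after x-C-T can never be reached regardless of what Bob does, so varying those choices leaves every outcome unchanged.
Holding the reachable choices fixed and varying the unreachable ones freely already gives 2 × 2 × 2 = 8 equivalent strategies.
No other strategy reproduces this row, so those 8 are the full class: zCTbt, zCTbs, zCHbt, zCHbs, zDTbt, zDTbs, zDHbt, zDHbs.

8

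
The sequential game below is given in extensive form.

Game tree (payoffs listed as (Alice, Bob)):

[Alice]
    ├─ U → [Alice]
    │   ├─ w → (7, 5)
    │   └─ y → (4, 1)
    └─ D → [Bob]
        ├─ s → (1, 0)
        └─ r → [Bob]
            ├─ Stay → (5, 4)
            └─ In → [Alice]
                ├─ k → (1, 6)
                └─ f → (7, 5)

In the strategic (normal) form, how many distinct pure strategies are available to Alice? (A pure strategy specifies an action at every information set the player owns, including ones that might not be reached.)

8

Alice owns the root with actions {U, D} — two choices.
Alice owns the node after U with actions {w, y} — two choices.
Alice owns the node after D-r-In with actions {k, f} — two choices.
A pure strategy fixes one action at each information set independently, so the count is the product 2 × 2 × 2 = 8.
(For reference, Bob has 4 pure strategies, giving a 8×4 normal-form matrix.)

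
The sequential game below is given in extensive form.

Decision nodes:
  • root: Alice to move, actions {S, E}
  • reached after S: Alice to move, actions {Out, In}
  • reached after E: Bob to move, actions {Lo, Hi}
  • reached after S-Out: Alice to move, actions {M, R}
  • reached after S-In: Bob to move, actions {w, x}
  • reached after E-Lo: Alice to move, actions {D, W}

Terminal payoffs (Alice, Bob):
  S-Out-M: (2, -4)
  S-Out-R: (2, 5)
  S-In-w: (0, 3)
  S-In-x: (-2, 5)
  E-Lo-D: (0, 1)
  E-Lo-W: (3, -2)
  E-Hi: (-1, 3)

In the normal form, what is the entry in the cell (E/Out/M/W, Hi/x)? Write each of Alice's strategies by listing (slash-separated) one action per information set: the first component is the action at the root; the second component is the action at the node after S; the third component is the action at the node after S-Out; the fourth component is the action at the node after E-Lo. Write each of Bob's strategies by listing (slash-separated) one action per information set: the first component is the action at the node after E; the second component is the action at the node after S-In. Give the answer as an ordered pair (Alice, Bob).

(-1, 3)

Trace the play path from the root:
  Alice plays E
  Bob plays Hi at [E]
→ terminal payoff (-1, 3).
(Alice's choice at the node after S is never reached on this path, so it doesn't affect the outcome.)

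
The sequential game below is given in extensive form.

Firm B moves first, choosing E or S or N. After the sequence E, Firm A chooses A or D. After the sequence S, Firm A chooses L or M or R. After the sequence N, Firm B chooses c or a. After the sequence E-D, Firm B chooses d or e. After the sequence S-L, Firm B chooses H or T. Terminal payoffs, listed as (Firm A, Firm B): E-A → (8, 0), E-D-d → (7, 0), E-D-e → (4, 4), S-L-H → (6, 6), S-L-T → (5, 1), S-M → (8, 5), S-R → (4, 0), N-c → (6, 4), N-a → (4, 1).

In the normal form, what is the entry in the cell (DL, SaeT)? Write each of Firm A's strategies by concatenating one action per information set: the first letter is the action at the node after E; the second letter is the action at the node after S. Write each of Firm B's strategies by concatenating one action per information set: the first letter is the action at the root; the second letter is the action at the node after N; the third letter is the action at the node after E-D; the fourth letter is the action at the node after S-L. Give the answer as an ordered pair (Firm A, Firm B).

Trace the play path from the root:
  Firm B plays S
  Firm A plays L at [S]
  Firm B plays T at [S-L]
→ terminal payoff (5, 1).
(Firm A's choice at the node after E is never reached on this path, so it doesn't affect the outcome.)

(5, 1)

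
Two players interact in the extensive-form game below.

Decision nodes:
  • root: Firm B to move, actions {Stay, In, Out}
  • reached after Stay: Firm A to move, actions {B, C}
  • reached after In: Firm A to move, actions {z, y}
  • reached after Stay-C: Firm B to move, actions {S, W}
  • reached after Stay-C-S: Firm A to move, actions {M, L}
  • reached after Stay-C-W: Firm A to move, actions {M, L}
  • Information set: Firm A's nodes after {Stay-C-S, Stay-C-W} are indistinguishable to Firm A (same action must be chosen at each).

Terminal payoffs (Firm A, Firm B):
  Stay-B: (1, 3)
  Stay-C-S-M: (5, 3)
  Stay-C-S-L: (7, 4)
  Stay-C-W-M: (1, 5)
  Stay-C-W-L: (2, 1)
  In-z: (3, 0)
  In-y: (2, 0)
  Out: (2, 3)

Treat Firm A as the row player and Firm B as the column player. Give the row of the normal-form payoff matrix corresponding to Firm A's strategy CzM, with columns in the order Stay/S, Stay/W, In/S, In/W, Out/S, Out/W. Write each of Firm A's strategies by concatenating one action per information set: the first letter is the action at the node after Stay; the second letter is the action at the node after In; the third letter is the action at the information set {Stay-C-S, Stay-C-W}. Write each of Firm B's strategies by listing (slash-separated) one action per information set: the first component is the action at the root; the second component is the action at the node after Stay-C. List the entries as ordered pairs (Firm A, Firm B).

(5,3) (1,5) (3,0) (3,0) (2,3) (2,3)

vs Stay/S: Firm B plays Stay → Firm A plays C at [Stay] → Firm B plays S at [Stay-C] → Firm A plays M at [Stay-C-S] → (5, 3)
vs Stay/W: Firm B plays Stay → Firm A plays C at [Stay] → Firm B plays W at [Stay-C] → Firm A plays M at [Stay-C-W] → (1, 5)
vs In/S: Firm B plays In → Firm A plays z at [In] → (3, 0)
vs In/W: Firm B plays In → Firm A plays z at [In] → (3, 0)
vs Out/S: Firm B plays Out → (2, 3)
vs Out/W: Firm B plays Out → (2, 3)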